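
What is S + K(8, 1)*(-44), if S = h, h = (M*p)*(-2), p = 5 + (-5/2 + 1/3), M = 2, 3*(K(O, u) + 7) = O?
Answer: 538/3 ≈ 179.33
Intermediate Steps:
K(O, u) = -7 + O/3
p = 17/6 (p = 5 + (-5*1/2 + 1*(1/3)) = 5 + (-5/2 + 1/3) = 5 - 13/6 = 17/6 ≈ 2.8333)
h = -34/3 (h = (2*(17/6))*(-2) = (17/3)*(-2) = -34/3 ≈ -11.333)
S = -34/3 ≈ -11.333
S + K(8, 1)*(-44) = -34/3 + (-7 + (1/3)*8)*(-44) = -34/3 + (-7 + 8/3)*(-44) = -34/3 - 13/3*(-44) = -34/3 + 572/3 = 538/3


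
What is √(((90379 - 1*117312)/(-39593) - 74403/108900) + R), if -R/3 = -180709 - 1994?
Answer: √35974211058888653/256190 ≈ 740.34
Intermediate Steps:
R = 548109 (R = -3*(-180709 - 1994) = -3*(-182703) = 548109)
√(((90379 - 1*117312)/(-39593) - 74403/108900) + R) = √(((90379 - 1*117312)/(-39593) - 74403/108900) + 548109) = √(((90379 - 117312)*(-1/39593) - 74403*1/108900) + 548109) = √((-26933*(-1/39593) - 8267/12100) + 548109) = √((26933/39593 - 8267/12100) + 548109) = √(-1426031/479075300 + 548109) = √(262585482181669/479075300) = √35974211058888653/256190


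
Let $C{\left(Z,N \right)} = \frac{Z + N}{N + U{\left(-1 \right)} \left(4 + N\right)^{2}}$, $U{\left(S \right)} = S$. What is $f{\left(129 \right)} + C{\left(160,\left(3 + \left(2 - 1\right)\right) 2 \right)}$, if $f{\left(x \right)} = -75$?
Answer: $- \frac{1296}{17} \approx -76.235$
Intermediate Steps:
$C{\left(Z,N \right)} = \frac{N + Z}{N - \left(4 + N\right)^{2}}$ ($C{\left(Z,N \right)} = \frac{Z + N}{N - \left(4 + N\right)^{2}} = \frac{N + Z}{N - \left(4 + N\right)^{2}}$)
$f{\left(129 \right)} + C{\left(160,\left(3 + \left(2 - 1\right)\right) 2 \right)} = -75 + \frac{\left(3 + \left(2 - 1\right)\right) 2 + 160}{\left(3 + \left(2 - 1\right)\right) 2 - \left(4 + \left(3 + \left(2 - 1\right)\right) 2\right)^{2}} = -75 + \frac{\left(3 + 1\right) 2 + 160}{\left(3 + 1\right) 2 - \left(4 + \left(3 + 1\right) 2\right)^{2}} = -75 + \frac{4 \cdot 2 + 160}{4 \cdot 2 - \left(4 + 4 \cdot 2\right)^{2}} = -75 + \frac{8 + 160}{8 - \left(4 + 8\right)^{2}} = -75 + \frac{1}{8 - 12^{2}} \cdot 168 = -75 + \frac{1}{8 - 144} \cdot 168 = -75 + \frac{1}{-136} \cdot 168 = -75 - \frac{21}{17} = - \frac{1296}{17}$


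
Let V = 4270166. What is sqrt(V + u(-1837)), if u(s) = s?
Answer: sqrt(4268329) ≈ 2066.0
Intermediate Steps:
sqrt(V + u(-1837)) = sqrt(4270166 - 1837) = sqrt(4268329)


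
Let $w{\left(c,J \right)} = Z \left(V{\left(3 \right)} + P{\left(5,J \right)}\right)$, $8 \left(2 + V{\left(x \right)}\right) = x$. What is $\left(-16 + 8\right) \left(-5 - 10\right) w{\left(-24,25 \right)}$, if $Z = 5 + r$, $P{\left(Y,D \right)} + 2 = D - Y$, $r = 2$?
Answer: $13755$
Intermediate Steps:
$P{\left(Y,D \right)} = -2 + D - Y$ ($P{\left(Y,D \right)} = -2 + \left(D - Y\right) = -2 + D - Y$)
$Z = 7$ ($Z = 5 + 2 = 7$)
$V{\left(x \right)} = -2 + \frac{x}{8}$
$w{\left(c,J \right)} = - \frac{483}{8} + 7 J$ ($w{\left(c,J \right)} = 7 \left(\left(-2 + \frac{1}{8} \cdot 3\right) - \left(7 - J\right)\right) = 7 \left(\left(-2 + \frac{3}{8}\right) - \left(7 - J\right)\right) = 7 \left(- \frac{13}{8} + \left(-7 + J\right)\right) = 7 \left(- \frac{69}{8} + J\right) = - \frac{483}{8} + 7 J$)
$\left(-16 + 8\right) \left(-5 - 10\right) w{\left(-24,25 \right)} = \left(-16 + 8\right) \left(-5 - 10\right) \left(- \frac{483}{8} + 7 \cdot 25\right) = \left(-8\right) \left(-15\right) \left(- \frac{483}{8} + 175\right) = 120 \cdot \frac{917}{8} = 13755$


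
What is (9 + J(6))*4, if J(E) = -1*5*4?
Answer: -44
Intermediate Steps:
J(E) = -20 (J(E) = -5*4 = -20)
(9 + J(6))*4 = (9 - 20)*4 = -11*4 = -44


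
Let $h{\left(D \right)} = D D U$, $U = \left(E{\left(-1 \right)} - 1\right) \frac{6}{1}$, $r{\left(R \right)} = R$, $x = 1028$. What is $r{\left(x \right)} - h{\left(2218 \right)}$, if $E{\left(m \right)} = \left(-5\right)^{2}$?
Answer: $-708410428$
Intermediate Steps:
$E{\left(m \right)} = 25$
$U = 144$ ($U = \left(25 - 1\right) \frac{6}{1} = 24 \cdot 6 \cdot 1 = 24 \cdot 6 = 144$)
$h{\left(D \right)} = 144 D^{2}$ ($h{\left(D \right)} = D D 144 = D^{2} \cdot 144 = 144 D^{2}$)
$r{\left(x \right)} - h{\left(2218 \right)} = 1028 - 144 \cdot 2218^{2} = 1028 - 144 \cdot 4919524 = 1028 - 708411456 = -708410428$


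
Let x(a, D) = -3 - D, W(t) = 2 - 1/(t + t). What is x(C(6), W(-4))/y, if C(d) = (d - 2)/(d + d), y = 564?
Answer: -41/4512 ≈ -0.0090869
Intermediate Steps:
C(d) = (-2 + d)/(2*d) (C(d) = (-2 + d)/((2*d)) = (-2 + d)*(1/(2*d)) = (-2 + d)/(2*d))
W(t) = 2 - 1/(2*t)
x(C(6), W(-4))/y = (-3 - (2 - ½/(-4)))/564 = (-3 - (2 - ½*(-¼)))/564 = (-3 - (2 + ⅛))/564 = (-3 - 1*17/8)/564 = (-3 - 17/8)/564 = (1/564)*(-41/8) = -41/4512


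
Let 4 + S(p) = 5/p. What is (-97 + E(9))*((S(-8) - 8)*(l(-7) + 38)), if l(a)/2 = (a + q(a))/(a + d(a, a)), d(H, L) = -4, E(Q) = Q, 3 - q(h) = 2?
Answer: 43430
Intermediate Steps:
q(h) = 1 (q(h) = 3 - 1*2 = 3 - 2 = 1)
S(p) = -4 + 5/p
l(a) = 2*(1 + a)/(-4 + a) (l(a) = 2*((a + 1)/(a - 4)) = 2*((1 + a)/(-4 + a)) = 2*(1 + a)/(-4 + a))
(-97 + E(9))*((S(-8) - 8)*(l(-7) + 38)) = (-97 + 9)*(((-4 + 5/(-8)) - 8)*(2*(1 - 7)/(-4 - 7) + 38)) = -88*((-4 + 5*(-⅛)) - 8)*(2*(-6)/(-11) + 38) = -88*((-4 - 5/8) - 8)*(2*(-1/11)*(-6) + 38) = -88*(-37/8 - 8)*(12/11 + 38) = -(-1111)*430/11 = -88*(-21715/44) = 43430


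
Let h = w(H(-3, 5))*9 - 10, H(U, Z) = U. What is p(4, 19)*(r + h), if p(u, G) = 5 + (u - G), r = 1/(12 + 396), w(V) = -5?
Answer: 112195/204 ≈ 549.98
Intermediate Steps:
r = 1/408 ≈ 0.0024510
h = -55 (h = -5*9 - 10 = -45 - 10 = -55)
p(u, G) = 5 + u - G
p(4, 19)*(r + h) = (5 + 4 - 1*19)*(1/408 - 55) = (5 + 4 - 19)*(-22439/408) = -10*(-22439/408) = 112195/204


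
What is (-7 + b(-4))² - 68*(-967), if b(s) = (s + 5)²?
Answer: 65792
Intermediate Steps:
b(s) = (5 + s)²
(-7 + b(-4))² - 68*(-967) = (-7 + (5 - 4)²)² - 68*(-967) = (-7 + 1²)² + 65756 = (-7 + 1)² + 65756 = (-6)² + 65756 = 36 + 65756 = 65792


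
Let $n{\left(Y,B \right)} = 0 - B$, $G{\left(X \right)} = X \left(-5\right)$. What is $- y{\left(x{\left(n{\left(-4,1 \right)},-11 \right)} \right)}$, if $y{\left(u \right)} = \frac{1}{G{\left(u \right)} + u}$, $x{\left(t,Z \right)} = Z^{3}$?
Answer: $- \frac{1}{5324} \approx -0.00018783$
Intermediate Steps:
$G{\left(X \right)} = - 5 X$
$n{\left(Y,B \right)} = - B$
$y{\left(u \right)} = - \frac{1}{4 u}$ ($y{\left(u \right)} = \frac{1}{- 5 u + u} = \frac{1}{\left(-4\right) u} = - \frac{1}{4 u}$)
$- y{\left(x{\left(n{\left(-4,1 \right)},-11 \right)} \right)} = - \frac{-1}{4 \left(-11\right)^{3}} = - \frac{-1}{4 \left(-1331\right)} = - \frac{\left(-1\right) \left(-1\right)}{4 \cdot 1331} = \left(-1\right) \frac{1}{5324} = - \frac{1}{5324}$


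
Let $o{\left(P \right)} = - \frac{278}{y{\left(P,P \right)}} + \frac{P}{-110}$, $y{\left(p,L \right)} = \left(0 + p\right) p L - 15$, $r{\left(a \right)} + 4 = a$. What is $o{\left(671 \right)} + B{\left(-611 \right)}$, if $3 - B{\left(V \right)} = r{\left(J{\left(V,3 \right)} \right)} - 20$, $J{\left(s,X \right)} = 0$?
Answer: $\frac{15785335421}{755279240} \approx 20.9$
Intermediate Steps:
$r{\left(a \right)} = -4 + a$
$y{\left(p,L \right)} = -15 + L p^{2}$ ($y{\left(p,L \right)} = p p L - 15 = p^{2} L - 15 = L p^{2} - 15 = -15 + L p^{2}$)
$o{\left(P \right)} = - \frac{278}{-15 + P^{3}} - \frac{P}{110}$ ($o{\left(P \right)} = - \frac{278}{-15 + P P^{2}} + \frac{P}{-110} = - \frac{278}{-15 + P^{3}} + P \left(- \frac{1}{110}\right) = - \frac{278}{-15 + P^{3}} - \frac{P}{110}$)
$B{\left(V \right)} = 27$ ($B{\left(V \right)} = 3 - \left(\left(-4 + 0\right) - 20\right) = 3 - \left(-4 - 20\right) = 3 - -24 = 3 + 24 = 27$)
$o{\left(671 \right)} + B{\left(-611 \right)} = \frac{-30580 - 671^{4} + 15 \cdot 671}{110 \left(-15 + 671^{3}\right)} + 27 = \frac{-30580 - 202716958081 + 10065}{110 \left(-15 + 302111711\right)} + 27 = \frac{-30580 - 202716958081 + 10065}{110 \cdot 302111696} + 27 = \frac{1}{110} \cdot \frac{1}{302111696} \left(-202716978596\right) + 27 = - \frac{4607204059}{755279240} + 27 = \frac{15785335421}{755279240}$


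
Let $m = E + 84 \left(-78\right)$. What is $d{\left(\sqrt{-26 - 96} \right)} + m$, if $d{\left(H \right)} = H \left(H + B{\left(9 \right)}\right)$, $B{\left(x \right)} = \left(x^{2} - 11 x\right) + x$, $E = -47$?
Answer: $-6721 - 9 i \sqrt{122} \approx -6721.0 - 99.408 i$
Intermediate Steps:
$B{\left(x \right)} = x^{2} - 10 x$
$m = -6599$ ($m = -47 + 84 \left(-78\right) = -47 - 6552 = -6599$)
$d{\left(H \right)} = H \left(-9 + H\right)$ ($d{\left(H \right)} = H \left(H + 9 \left(-10 + 9\right)\right) = H \left(H + 9 \left(-1\right)\right) = H \left(H - 9\right) = H \left(-9 + H\right)$)
$d{\left(\sqrt{-26 - 96} \right)} + m = \sqrt{-26 - 96} \left(-9 + \sqrt{-26 - 96}\right) - 6599 = \sqrt{-122} \left(-9 + \sqrt{-122}\right) - 6599 = i \sqrt{122} \left(-9 + i \sqrt{122}\right) - 6599 = -6599 + i \sqrt{122} \left(-9 + i \sqrt{122}\right)$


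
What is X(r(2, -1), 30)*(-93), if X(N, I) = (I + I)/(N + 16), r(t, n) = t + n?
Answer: -5580/17 ≈ -328.24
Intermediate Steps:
r(t, n) = n + t
X(N, I) = 2*I/(16 + N) (X(N, I) = (2*I)/(16 + N) = 2*I/(16 + N))
X(r(2, -1), 30)*(-93) = (2*30/(16 + (-1 + 2)))*(-93) = (2*30/(16 + 1))*(-93) = (2*30/17)*(-93) = (2*30*(1/17))*(-93) = (60/17)*(-93) = -5580/17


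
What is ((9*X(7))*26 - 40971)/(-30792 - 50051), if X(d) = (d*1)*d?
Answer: 4215/11549 ≈ 0.36497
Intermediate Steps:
X(d) = d**2 (X(d) = d*d = d**2)
((9*X(7))*26 - 40971)/(-30792 - 50051) = ((9*7**2)*26 - 40971)/(-30792 - 50051) = ((9*49)*26 - 40971)/(-80843) = (441*26 - 40971)*(-1/80843) = (11466 - 40971)*(-1/80843) = -29505*(-1/80843) = 4215/11549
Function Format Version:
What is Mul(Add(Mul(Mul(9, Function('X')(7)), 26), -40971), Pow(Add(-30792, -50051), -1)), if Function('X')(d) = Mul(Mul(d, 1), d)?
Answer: Rational(4215, 11549) ≈ 0.36497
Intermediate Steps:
Function('X')(d) = Pow(d, 2) (Function('X')(d) = Mul(d, d) = Pow(d, 2))
Mul(Add(Mul(Mul(9, Function('X')(7)), 26), -40971), Pow(Add(-30792, -50051), -1)) = Mul(Add(Mul(Mul(9, Pow(7, 2)), 26), -40971), Pow(Add(-30792, -50051), -1)) = Mul(Add(Mul(Mul(9, 49), 26), -40971), Pow(-80843, -1)) = Mul(Add(Mul(441, 26), -40971), Rational(-1, 80843)) = Mul(Add(11466, -40971), Rational(-1, 80843)) = Mul(-29505, Rational(-1, 80843)) = Rational(4215, 11549)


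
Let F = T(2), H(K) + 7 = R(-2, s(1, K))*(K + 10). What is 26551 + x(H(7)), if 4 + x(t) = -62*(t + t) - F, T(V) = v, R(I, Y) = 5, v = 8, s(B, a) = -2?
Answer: 16867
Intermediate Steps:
T(V) = 8
H(K) = 43 + 5*K (H(K) = -7 + 5*(K + 10) = -7 + 5*(10 + K) = -7 + (50 + 5*K) = 43 + 5*K)
F = 8
x(t) = -12 - 124*t (x(t) = -4 + (-62*(t + t) - 1*8) = -4 + (-124*t - 8) = -4 + (-8 - 124*t) = -12 - 124*t)
26551 + x(H(7)) = 26551 + (-12 - 124*(43 + 5*7)) = 26551 + (-12 - 124*(43 + 35)) = 26551 + (-12 - 124*78) = 26551 + (-12 - 9672) = 26551 - 9684 = 16867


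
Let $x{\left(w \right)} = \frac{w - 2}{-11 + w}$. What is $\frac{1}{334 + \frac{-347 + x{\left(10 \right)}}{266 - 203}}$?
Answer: $\frac{63}{20687} \approx 0.0030454$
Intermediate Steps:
$x{\left(w \right)} = \frac{-2 + w}{-11 + w}$
$\frac{1}{334 + \frac{-347 + x{\left(10 \right)}}{266 - 203}} = \frac{1}{334 + \frac{-347 + \frac{-2 + 10}{-11 + 10}}{266 - 203}} = \frac{1}{334 + \frac{-347 + \frac{1}{-1} \cdot 8}{63}} = \frac{1}{334 + \left(-347 - 8\right) \frac{1}{63}} = \frac{1}{334 - \frac{355}{63}} = \frac{1}{\frac{20687}{63}} = \frac{63}{20687}$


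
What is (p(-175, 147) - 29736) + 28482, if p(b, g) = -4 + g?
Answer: -1111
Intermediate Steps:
(p(-175, 147) - 29736) + 28482 = ((-4 + 147) - 29736) + 28482 = (143 - 29736) + 28482 = -29593 + 28482 = -1111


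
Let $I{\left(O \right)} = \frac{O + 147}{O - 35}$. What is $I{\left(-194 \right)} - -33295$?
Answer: $\frac{7624602}{229} \approx 33295.0$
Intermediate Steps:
$I{\left(O \right)} = \frac{147 + O}{-35 + O}$
$I{\left(-194 \right)} - -33295 = \frac{147 - 194}{-35 - 194} - -33295 = \frac{1}{-229} \left(-47\right) + 33295 = \left(- \frac{1}{229}\right) \left(-47\right) + 33295 = \frac{47}{229} + 33295 = \frac{7624602}{229}$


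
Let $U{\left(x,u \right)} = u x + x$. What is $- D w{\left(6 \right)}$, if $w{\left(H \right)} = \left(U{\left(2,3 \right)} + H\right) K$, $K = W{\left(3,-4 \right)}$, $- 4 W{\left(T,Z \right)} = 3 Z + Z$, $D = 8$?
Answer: $-448$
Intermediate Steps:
$W{\left(T,Z \right)} = - Z$ ($W{\left(T,Z \right)} = - \frac{3 Z + Z}{4} = - \frac{4 Z}{4} = - Z$)
$U{\left(x,u \right)} = x + u x$
$K = 4$ ($K = \left(-1\right) \left(-4\right) = 4$)
$w{\left(H \right)} = 32 + 4 H$ ($w{\left(H \right)} = \left(2 \left(1 + 3\right) + H\right) 4 = \left(2 \cdot 4 + H\right) 4 = \left(8 + H\right) 4 = 32 + 4 H$)
$- D w{\left(6 \right)} = \left(-1\right) 8 \left(32 + 4 \cdot 6\right) = - 8 \left(32 + 24\right) = \left(-8\right) 56 = -448$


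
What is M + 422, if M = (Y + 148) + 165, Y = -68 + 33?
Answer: 700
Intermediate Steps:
Y = -35
M = 278 (M = (-35 + 148) + 165 = 113 + 165 = 278)
M + 422 = 278 + 422 = 700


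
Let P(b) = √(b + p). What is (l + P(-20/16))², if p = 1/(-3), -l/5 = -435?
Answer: (13050 + I*√57)²/36 ≈ 4.7306e+6 + 5473.6*I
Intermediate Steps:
l = 2175 (l = -5*(-435) = 2175)
p = -⅓ ≈ -0.33333
P(b) = √(-⅓ + b) (P(b) = √(b - ⅓) = √(-⅓ + b))
(l + P(-20/16))² = (2175 + √(-3 + 9*(-20/16))/3)² = (2175 + √(-3 + 9*(-20*1/16))/3)² = (2175 + √(-3 + 9*(-5/4))/3)² = (2175 + √(-3 - 45/4)/3)² = (2175 + √(-57/4)/3)² = (2175 + (I*√57/2)/3)² = (2175 + I*√57/6)²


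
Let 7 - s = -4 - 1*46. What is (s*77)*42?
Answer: 184338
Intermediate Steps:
s = 57 (s = 7 - (-4 - 1*46) = 7 - (-4 - 46) = 7 - 1*(-50) = 7 + 50 = 57)
(s*77)*42 = (57*77)*42 = 4389*42 = 184338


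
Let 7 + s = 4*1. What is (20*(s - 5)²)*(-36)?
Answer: -46080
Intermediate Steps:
s = -3 (s = -7 + 4*1 = -7 + 4 = -3)
(20*(s - 5)²)*(-36) = (20*(-3 - 5)²)*(-36) = (20*(-8)²)*(-36) = (20*64)*(-36) = 1280*(-36) = -46080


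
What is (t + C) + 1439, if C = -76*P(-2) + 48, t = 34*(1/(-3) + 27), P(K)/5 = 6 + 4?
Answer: -4219/3 ≈ -1406.3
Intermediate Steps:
P(K) = 50 (P(K) = 5*(6 + 4) = 5*10 = 50)
t = 2720/3 (t = 34*(-⅓ + 27) = 34*(80/3) = 2720/3 ≈ 906.67)
C = -3752 (C = -76*50 + 48 = -3800 + 48 = -3752)
(t + C) + 1439 = (2720/3 - 3752) + 1439 = -8536/3 + 1439 = -4219/3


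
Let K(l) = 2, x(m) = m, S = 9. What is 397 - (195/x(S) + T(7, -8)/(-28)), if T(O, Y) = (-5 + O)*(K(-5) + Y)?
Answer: 7873/21 ≈ 374.90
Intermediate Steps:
T(O, Y) = (-5 + O)*(2 + Y)
397 - (195/x(S) + T(7, -8)/(-28)) = 397 - (195/9 + (-10 - 5*(-8) + 2*7 + 7*(-8))/(-28)) = 397 - (195*(1/9) + (-10 + 40 + 14 - 56)*(-1/28)) = 397 - (65/3 - 12*(-1/28)) = 397 - (65/3 + 3/7) = 397 - 1*464/21 = 397 - 464/21 = 7873/21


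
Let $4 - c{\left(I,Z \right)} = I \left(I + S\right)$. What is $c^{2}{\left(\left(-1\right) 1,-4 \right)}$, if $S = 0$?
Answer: $9$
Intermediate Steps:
$c{\left(I,Z \right)} = 4 - I^{2}$ ($c{\left(I,Z \right)} = 4 - I \left(I + 0\right) = 4 - I I = 4 - I^{2}$)
$c^{2}{\left(\left(-1\right) 1,-4 \right)} = \left(4 - \left(\left(-1\right) 1\right)^{2}\right)^{2} = \left(4 - \left(-1\right)^{2}\right)^{2} = \left(4 - 1\right)^{2} = 3^{2} = 9$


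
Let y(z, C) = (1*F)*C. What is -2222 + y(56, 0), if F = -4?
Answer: -2222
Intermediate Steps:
y(z, C) = -4*C (y(z, C) = (1*(-4))*C = -4*C)
-2222 + y(56, 0) = -2222 - 4*0 = -2222 + 0 = -2222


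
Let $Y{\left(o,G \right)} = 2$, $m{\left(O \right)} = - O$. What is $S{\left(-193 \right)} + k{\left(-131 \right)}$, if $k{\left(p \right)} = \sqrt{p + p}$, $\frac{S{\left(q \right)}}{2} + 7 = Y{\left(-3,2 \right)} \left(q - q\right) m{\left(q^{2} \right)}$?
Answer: $-14 + i \sqrt{262} \approx -14.0 + 16.186 i$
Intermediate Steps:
$S{\left(q \right)} = -14$ ($S{\left(q \right)} = -14 + 2 \cdot 2 \left(q - q\right) \left(- q^{2}\right) = -14 + 2 \cdot 2 \cdot 0 \left(- q^{2}\right) = -14 + 2 \cdot 0 \left(- q^{2}\right) = -14 + 2 \cdot 0 = -14 + 0 = -14$)
$k{\left(p \right)} = \sqrt{2} \sqrt{p}$ ($k{\left(p \right)} = \sqrt{2 p} = \sqrt{2} \sqrt{p}$)
$S{\left(-193 \right)} + k{\left(-131 \right)} = -14 + \sqrt{2} \sqrt{-131} = -14 + \sqrt{2} i \sqrt{131} = -14 + i \sqrt{262}$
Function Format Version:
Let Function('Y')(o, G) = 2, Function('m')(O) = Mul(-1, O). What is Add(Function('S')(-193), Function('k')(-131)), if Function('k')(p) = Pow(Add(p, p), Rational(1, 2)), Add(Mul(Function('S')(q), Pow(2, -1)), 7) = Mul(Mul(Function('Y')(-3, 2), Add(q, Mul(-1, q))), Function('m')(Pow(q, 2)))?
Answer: Add(-14, Mul(I, Pow(262, Rational(1, 2)))) ≈ Add(-14.000, Mul(16.186, I))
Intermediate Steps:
Function('S')(q) = -14 (Function('S')(q) = Add(-14, Mul(2, Mul(Mul(2, Add(q, Mul(-1, q))), Mul(-1, Pow(q, 2))))) = Add(-14, Mul(2, Mul(Mul(2, 0), Mul(-1, Pow(q, 2))))) = Add(-14, Mul(2, Mul(0, Mul(-1, Pow(q, 2))))) = Add(-14, Mul(2, 0)) = Add(-14, 0) = -14)
Function('k')(p) = Mul(Pow(2, Rational(1, 2)), Pow(p, Rational(1, 2))) (Function('k')(p) = Pow(Mul(2, p), Rational(1, 2)) = Mul(Pow(2, Rational(1, 2)), Pow(p, Rational(1, 2))))
Add(Function('S')(-193), Function('k')(-131)) = Add(-14, Mul(Pow(2, Rational(1, 2)), Pow(-131, Rational(1, 2)))) = Add(-14, Mul(Pow(2, Rational(1, 2)), Mul(I, Pow(131, Rational(1, 2))))) = Add(-14, Mul(I, Pow(262, Rational(1, 2))))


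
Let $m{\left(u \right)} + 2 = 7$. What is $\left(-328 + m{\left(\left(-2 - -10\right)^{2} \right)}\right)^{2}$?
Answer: $104329$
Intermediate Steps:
$m{\left(u \right)} = 5$ ($m{\left(u \right)} = -2 + 7 = 5$)
$\left(-328 + m{\left(\left(-2 - -10\right)^{2} \right)}\right)^{2} = \left(-328 + 5\right)^{2} = \left(-323\right)^{2} = 104329$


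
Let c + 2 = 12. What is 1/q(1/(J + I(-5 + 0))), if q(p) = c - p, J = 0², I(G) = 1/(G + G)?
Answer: 1/20 ≈ 0.050000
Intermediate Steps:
c = 10 (c = -2 + 12 = 10)
I(G) = 1/(2*G)
J = 0
q(p) = 10 - p
1/q(1/(J + I(-5 + 0))) = 1/(10 - 1/(0 + 1/(2*(-5 + 0)))) = 1/(10 - 1/(0 + (½)/(-5))) = 1/(10 - 1/(0 + (½)*(-⅕))) = 1/(10 - 1/(0 - ⅒)) = 1/(10 - 1/(-⅒)) = 1/(10 - 1*(-10)) = 1/(10 + 10) = 1/20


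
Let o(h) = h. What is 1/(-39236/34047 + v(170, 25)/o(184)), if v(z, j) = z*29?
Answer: 3132324/80316143 ≈ 0.039000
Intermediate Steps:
v(z, j) = 29*z
1/(-39236/34047 + v(170, 25)/o(184)) = 1/(-39236/34047 + (29*170)/184) = 1/(-39236*1/34047 + 4930*(1/184)) = 1/(-39236/34047 + 2465/92) = 1/(80316143/3132324) = 3132324/80316143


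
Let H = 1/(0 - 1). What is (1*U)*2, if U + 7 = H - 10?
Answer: -36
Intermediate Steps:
H = -1 (H = 1/(-1) = -1)
U = -18 (U = -7 + (-1 - 10) = -7 - 11 = -18)
(1*U)*2 = (1*(-18))*2 = -18*2 = -36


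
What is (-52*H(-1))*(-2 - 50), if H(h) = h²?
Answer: 2704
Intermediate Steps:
(-52*H(-1))*(-2 - 50) = (-52*(-1)²)*(-2 - 50) = -52*1*(-52) = -52*(-52) = 2704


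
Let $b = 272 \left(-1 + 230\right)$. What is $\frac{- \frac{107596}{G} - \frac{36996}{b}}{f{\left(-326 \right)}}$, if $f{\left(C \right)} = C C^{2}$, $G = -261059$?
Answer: $\frac{739049779}{140843194010150048} \approx 5.2473 \cdot 10^{-9}$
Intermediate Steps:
$b = 62288$ ($b = 272 \cdot 229 = 62288$)
$f{\left(C \right)} = C^{3}$
$\frac{- \frac{107596}{G} - \frac{36996}{b}}{f{\left(-326 \right)}} = \frac{- \frac{107596}{-261059} - \frac{36996}{62288}}{\left(-326\right)^{3}} = \frac{\left(-107596\right) \left(- \frac{1}{261059}\right) - \frac{9249}{15572}}{-34645976} = \left(\frac{107596}{261059} - \frac{9249}{15572}\right) \left(- \frac{1}{34645976}\right) = \left(- \frac{739049779}{4065210748}\right) \left(- \frac{1}{34645976}\right) = \frac{739049779}{140843194010150048}$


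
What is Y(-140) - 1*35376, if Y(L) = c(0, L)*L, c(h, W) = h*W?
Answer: -35376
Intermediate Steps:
c(h, W) = W*h
Y(L) = 0 (Y(L) = (L*0)*L = 0*L = 0)
Y(-140) - 1*35376 = 0 - 1*35376 = 0 - 35376 = -35376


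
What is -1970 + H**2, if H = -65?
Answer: 2255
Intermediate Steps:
-1970 + H**2 = -1970 + (-65)**2 = -1970 + 4225 = 2255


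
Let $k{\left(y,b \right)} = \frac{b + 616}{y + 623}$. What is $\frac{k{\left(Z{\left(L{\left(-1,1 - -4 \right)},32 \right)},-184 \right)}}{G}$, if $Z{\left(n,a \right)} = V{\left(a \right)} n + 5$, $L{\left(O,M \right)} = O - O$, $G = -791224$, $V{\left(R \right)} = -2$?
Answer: $- \frac{27}{31055542} \approx -8.6941 \cdot 10^{-7}$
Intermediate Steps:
$L{\left(O,M \right)} = 0$
$Z{\left(n,a \right)} = 5 - 2 n$ ($Z{\left(n,a \right)} = - 2 n + 5 = 5 - 2 n$)
$k{\left(y,b \right)} = \frac{616 + b}{623 + y}$
$\frac{k{\left(Z{\left(L{\left(-1,1 - -4 \right)},32 \right)},-184 \right)}}{G} = \frac{\frac{1}{623 + \left(5 - 0\right)} \left(616 - 184\right)}{-791224} = \frac{1}{623 + \left(5 + 0\right)} 432 \left(- \frac{1}{791224}\right) = \frac{1}{623 + 5} \cdot 432 \left(- \frac{1}{791224}\right) = \frac{1}{628} \cdot 432 \left(- \frac{1}{791224}\right) = \frac{108}{157} \left(- \frac{1}{791224}\right) = - \frac{27}{31055542}$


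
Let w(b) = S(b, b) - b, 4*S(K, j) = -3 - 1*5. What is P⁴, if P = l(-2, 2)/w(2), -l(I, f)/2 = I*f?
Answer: 16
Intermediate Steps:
S(K, j) = -2 (S(K, j) = (-3 - 1*5)/4 = (-3 - 5)/4 = (¼)*(-8) = -2)
w(b) = -2 - b
l(I, f) = -2*I*f
P = -2 (P = (-2*(-2)*2)/(-2 - 1*2) = 8/(-2 - 2) = 8/(-4) = 8*(-¼) = -2)
P⁴ = (-2)⁴ = 16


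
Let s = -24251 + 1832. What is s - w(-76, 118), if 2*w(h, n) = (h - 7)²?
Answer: -51727/2 ≈ -25864.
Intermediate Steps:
w(h, n) = (-7 + h)²/2 (w(h, n) = (h - 7)²/2 = (-7 + h)²/2)
s = -22419
s - w(-76, 118) = -22419 - (-7 - 76)²/2 = -22419 - (-83)²/2 = -22419 - 6889/2 = -51727/2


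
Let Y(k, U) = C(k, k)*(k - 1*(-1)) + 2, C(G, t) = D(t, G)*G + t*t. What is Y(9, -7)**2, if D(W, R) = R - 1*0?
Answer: 2630884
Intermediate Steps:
D(W, R) = R (D(W, R) = R + 0 = R)
C(G, t) = G**2 + t**2 (C(G, t) = G*G + t*t = G**2 + t**2)
Y(k, U) = 2 + 2*k**2*(1 + k) (Y(k, U) = (k**2 + k**2)*(k - 1*(-1)) + 2 = (2*k**2)*(k + 1) + 2 = (2*k**2)*(1 + k) + 2 = 2*k**2*(1 + k) + 2 = 2 + 2*k**2*(1 + k))
Y(9, -7)**2 = (2 + 2*9**2 + 2*9**3)**2 = (2 + 2*81 + 2*729)**2 = (2 + 162 + 1458)**2 = 1622**2 = 2630884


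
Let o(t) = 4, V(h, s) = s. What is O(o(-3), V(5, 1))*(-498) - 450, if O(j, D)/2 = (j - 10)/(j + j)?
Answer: 297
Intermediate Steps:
O(j, D) = (-10 + j)/j (O(j, D) = 2*((j - 10)/(j + j)) = 2*((-10 + j)/((2*j))) = 2*((-10 + j)*(1/(2*j))) = 2*((-10 + j)/(2*j)) = (-10 + j)/j)
O(o(-3), V(5, 1))*(-498) - 450 = ((-10 + 4)/4)*(-498) - 450 = ((¼)*(-6))*(-498) - 450 = -3/2*(-498) - 450 = 747 - 450 = 297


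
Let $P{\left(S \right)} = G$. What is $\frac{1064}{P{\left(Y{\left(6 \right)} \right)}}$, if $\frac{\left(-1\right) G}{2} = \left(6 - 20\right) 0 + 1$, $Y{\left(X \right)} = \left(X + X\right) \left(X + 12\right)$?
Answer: $-532$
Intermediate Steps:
$Y{\left(X \right)} = 2 X \left(12 + X\right)$
$G = -2$ ($G = - 2 \left(\left(6 - 20\right) 0 + 1\right) = - 2 \left(\left(-14\right) 0 + 1\right) = - 2 \left(0 + 1\right) = \left(-2\right) 1 = -2$)
$P{\left(S \right)} = -2$
$\frac{1064}{P{\left(Y{\left(6 \right)} \right)}} = \frac{1064}{-2} = 1064 \left(- \frac{1}{2}\right) = -532$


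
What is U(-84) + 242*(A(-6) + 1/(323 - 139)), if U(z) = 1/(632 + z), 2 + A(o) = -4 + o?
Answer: -9146354/3151 ≈ -2902.7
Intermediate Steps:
A(o) = -6 + o (A(o) = -2 + (-4 + o) = -6 + o)
U(-84) + 242*(A(-6) + 1/(323 - 139)) = 1/(632 - 84) + 242*((-6 - 6) + 1/(323 - 139)) = 1/548 + 242*(-12 + 1/184) = 1/548 + 242*(-2207/184) = 1/548 - 267047/92 = -9146354/3151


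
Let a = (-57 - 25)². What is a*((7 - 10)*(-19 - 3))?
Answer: 443784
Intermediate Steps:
a = 6724 (a = (-82)² = 6724)
a*((7 - 10)*(-19 - 3)) = 6724*((7 - 10)*(-19 - 3)) = 6724*(-3*(-22)) = 6724*66 = 443784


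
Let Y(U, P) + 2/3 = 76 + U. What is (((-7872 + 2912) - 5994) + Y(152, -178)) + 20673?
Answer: 29839/3 ≈ 9946.3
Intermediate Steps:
Y(U, P) = 226/3 + U (Y(U, P) = -2/3 + (76 + U) = 226/3 + U)
(((-7872 + 2912) - 5994) + Y(152, -178)) + 20673 = (((-7872 + 2912) - 5994) + (226/3 + 152)) + 20673 = ((-4960 - 5994) + 682/3) + 20673 = (-10954 + 682/3) + 20673 = -32180/3 + 20673 = 29839/3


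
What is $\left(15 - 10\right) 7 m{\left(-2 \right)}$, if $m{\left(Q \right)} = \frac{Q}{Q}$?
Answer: $35$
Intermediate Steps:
$m{\left(Q \right)} = 1$
$\left(15 - 10\right) 7 m{\left(-2 \right)} = \left(15 - 10\right) 7 \cdot 1 = 5 \cdot 7 \cdot 1 = 35 \cdot 1 = 35$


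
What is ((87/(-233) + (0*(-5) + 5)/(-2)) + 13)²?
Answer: 22268961/217156 ≈ 102.55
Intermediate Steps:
((87/(-233) + (0*(-5) + 5)/(-2)) + 13)² = ((87*(-1/233) + (0 + 5)*(-½)) + 13)² = ((-87/233 + 5*(-½)) + 13)² = ((-87/233 - 5/2) + 13)² = (-1339/466 + 13)² = (4719/466)² = 22268961/217156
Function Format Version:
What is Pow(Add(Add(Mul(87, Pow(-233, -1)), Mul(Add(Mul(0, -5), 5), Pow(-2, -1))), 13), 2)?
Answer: Rational(22268961, 217156) ≈ 102.55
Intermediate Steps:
Pow(Add(Add(Mul(87, Pow(-233, -1)), Mul(Add(Mul(0, -5), 5), Pow(-2, -1))), 13), 2) = Pow(Add(Add(Mul(87, Rational(-1, 233)), Mul(Add(0, 5), Rational(-1, 2))), 13), 2) = Pow(Add(Add(Rational(-87, 233), Mul(5, Rational(-1, 2))), 13), 2) = Pow(Add(Add(Rational(-87, 233), Rational(-5, 2)), 13), 2) = Pow(Add(Rational(-1339, 466), 13), 2) = Pow(Rational(4719, 466), 2) = Rational(22268961, 217156)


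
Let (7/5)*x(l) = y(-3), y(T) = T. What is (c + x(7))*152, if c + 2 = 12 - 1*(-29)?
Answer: 39216/7 ≈ 5602.3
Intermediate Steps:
x(l) = -15/7 (x(l) = (5/7)*(-3) = -15/7)
c = 39 (c = -2 + (12 - 1*(-29)) = -2 + (12 + 29) = -2 + 41 = 39)
(c + x(7))*152 = (39 - 15/7)*152 = (258/7)*152 = 39216/7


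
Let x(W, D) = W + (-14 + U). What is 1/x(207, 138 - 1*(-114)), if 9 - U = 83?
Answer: 1/119 ≈ 0.0084034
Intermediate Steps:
U = -74 (U = 9 - 1*83 = 9 - 83 = -74)
x(W, D) = -88 + W (x(W, D) = W + (-14 - 74) = W - 88 = -88 + W)
1/x(207, 138 - 1*(-114)) = 1/(-88 + 207) = 1/119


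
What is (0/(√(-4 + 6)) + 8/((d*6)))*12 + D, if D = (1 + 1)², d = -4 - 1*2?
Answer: 4/3 ≈ 1.3333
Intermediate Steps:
d = -6 (d = -4 - 2 = -6)
D = 4 (D = 2² = 4)
(0/(√(-4 + 6)) + 8/((d*6)))*12 + D = (0/(√(-4 + 6)) + 8/((-6*6)))*12 + 4 = (0/(√2) + 8/(-36))*12 + 4 = (0*(√2/2) + 8*(-1/36))*12 + 4 = (0 - 2/9)*12 + 4 = -2/9*12 + 4 = -8/3 + 4 = 4/3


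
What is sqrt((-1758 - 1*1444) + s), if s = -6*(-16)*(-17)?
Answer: I*sqrt(4834) ≈ 69.527*I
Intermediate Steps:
s = -1632 (s = 96*(-17) = -1632)
sqrt((-1758 - 1*1444) + s) = sqrt((-1758 - 1*1444) - 1632) = sqrt((-1758 - 1444) - 1632) = sqrt(-3202 - 1632) = sqrt(-4834) = I*sqrt(4834)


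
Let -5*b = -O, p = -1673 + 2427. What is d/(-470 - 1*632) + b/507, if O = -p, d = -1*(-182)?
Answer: -49703/107445 ≈ -0.46259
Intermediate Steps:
p = 754
d = 182
O = -754 (O = -1*754 = -754)
b = -754/5 (b = -(-1)*(-754)/5 = -1/5*754 = -754/5 ≈ -150.80)
d/(-470 - 1*632) + b/507 = 182/(-470 - 1*632) - 754/5/507 = 182/(-470 - 632) - 754/5*1/507 = 182/(-1102) - 58/195 = 182*(-1/1102) - 58/195 = -91/551 - 58/195 = -49703/107445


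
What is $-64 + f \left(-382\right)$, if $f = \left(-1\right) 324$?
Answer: $123704$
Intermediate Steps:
$f = -324$
$-64 + f \left(-382\right) = -64 - -123768 = -64 + 123768 = 123704$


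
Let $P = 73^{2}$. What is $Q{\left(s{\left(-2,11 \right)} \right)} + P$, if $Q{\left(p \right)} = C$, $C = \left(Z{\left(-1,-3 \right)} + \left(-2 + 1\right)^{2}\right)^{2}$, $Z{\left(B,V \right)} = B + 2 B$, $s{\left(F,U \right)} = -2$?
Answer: $5333$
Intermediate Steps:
$Z{\left(B,V \right)} = 3 B$
$P = 5329$
$C = 4$ ($C = \left(3 \left(-1\right) + \left(-2 + 1\right)^{2}\right)^{2} = \left(-3 + \left(-1\right)^{2}\right)^{2} = \left(-3 + 1\right)^{2} = \left(-2\right)^{2} = 4$)
$Q{\left(p \right)} = 4$
$Q{\left(s{\left(-2,11 \right)} \right)} + P = 4 + 5329 = 5333$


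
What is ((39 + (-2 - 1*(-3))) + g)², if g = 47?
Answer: 7569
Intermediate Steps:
((39 + (-2 - 1*(-3))) + g)² = ((39 + (-2 - 1*(-3))) + 47)² = ((39 + (-2 + 3)) + 47)² = ((39 + 1) + 47)² = (40 + 47)² = 87² = 7569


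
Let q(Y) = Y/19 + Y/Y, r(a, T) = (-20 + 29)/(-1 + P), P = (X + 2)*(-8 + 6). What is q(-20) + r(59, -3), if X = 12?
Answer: -200/551 ≈ -0.36298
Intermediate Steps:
P = -28 (P = (12 + 2)*(-8 + 6) = 14*(-2) = -28)
r(a, T) = -9/29 (r(a, T) = (-20 + 29)/(-1 - 28) = 9/(-29) = 9*(-1/29) = -9/29)
q(Y) = 1 + Y/19 (q(Y) = Y*(1/19) + 1 = Y/19 + 1 = 1 + Y/19)
q(-20) + r(59, -3) = (1 + (1/19)*(-20)) - 9/29 = (1 - 20/19) - 9/29 = -1/19 - 9/29 = -200/551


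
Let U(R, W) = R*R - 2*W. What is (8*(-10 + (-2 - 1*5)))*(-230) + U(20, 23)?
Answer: 31634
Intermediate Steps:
U(R, W) = R² - 2*W
(8*(-10 + (-2 - 1*5)))*(-230) + U(20, 23) = (8*(-10 + (-2 - 1*5)))*(-230) + (20² - 2*23) = (8*(-10 + (-2 - 5)))*(-230) + (400 - 46) = (8*(-10 - 7))*(-230) + 354 = (8*(-17))*(-230) + 354 = -136*(-230) + 354 = 31280 + 354 = 31634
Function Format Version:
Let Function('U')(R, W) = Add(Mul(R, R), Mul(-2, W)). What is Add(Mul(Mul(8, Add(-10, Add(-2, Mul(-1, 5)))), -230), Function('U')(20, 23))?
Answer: 31634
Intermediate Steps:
Function('U')(R, W) = Add(Pow(R, 2), Mul(-2, W))
Add(Mul(Mul(8, Add(-10, Add(-2, Mul(-1, 5)))), -230), Function('U')(20, 23)) = Add(Mul(Mul(8, Add(-10, Add(-2, Mul(-1, 5)))), -230), Add(Pow(20, 2), Mul(-2, 23))) = Add(Mul(Mul(8, Add(-10, Add(-2, -5))), -230), Add(400, -46)) = Add(Mul(Mul(8, Add(-10, -7)), -230), 354) = Add(Mul(Mul(8, -17), -230), 354) = Add(Mul(-136, -230), 354) = Add(31280, 354) = 31634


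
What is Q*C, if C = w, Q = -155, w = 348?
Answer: -53940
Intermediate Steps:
C = 348
Q*C = -155*348 = -53940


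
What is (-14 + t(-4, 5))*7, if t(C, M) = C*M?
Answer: -238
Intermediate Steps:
(-14 + t(-4, 5))*7 = (-14 - 4*5)*7 = (-14 - 20)*7 = -34*7 = -238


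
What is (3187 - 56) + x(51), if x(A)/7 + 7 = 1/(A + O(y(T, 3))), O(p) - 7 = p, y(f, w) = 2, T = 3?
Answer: 184927/60 ≈ 3082.1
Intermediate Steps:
O(p) = 7 + p
x(A) = -49 + 7/(9 + A) (x(A) = -49 + 7/(A + (7 + 2)) = -49 + 7/(A + 9) = -49 + 7/(9 + A))
(3187 - 56) + x(51) = (3187 - 56) + 7*(-62 - 7*51)/(9 + 51) = 3131 + 7*(-62 - 357)/60 = 3131 + 7*(1/60)*(-419) = 3131 - 2933/60 = 184927/60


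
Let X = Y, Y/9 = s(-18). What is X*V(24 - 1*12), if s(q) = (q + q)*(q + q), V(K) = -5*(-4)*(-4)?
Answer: -933120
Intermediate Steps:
V(K) = -80 (V(K) = 20*(-4) = -80)
s(q) = 4*q**2 (s(q) = (2*q)*(2*q) = 4*q**2)
Y = 11664 (Y = 9*(4*(-18)**2) = 9*(4*324) = 9*1296 = 11664)
X = 11664
X*V(24 - 1*12) = 11664*(-80) = -933120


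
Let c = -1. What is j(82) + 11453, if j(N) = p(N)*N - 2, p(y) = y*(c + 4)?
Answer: 31623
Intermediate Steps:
p(y) = 3*y (p(y) = y*(-1 + 4) = y*3 = 3*y)
j(N) = -2 + 3*N² (j(N) = (3*N)*N - 2 = 3*N² - 2 = -2 + 3*N²)
j(82) + 11453 = (-2 + 3*82²) + 11453 = (-2 + 3*6724) + 11453 = (-2 + 20172) + 11453 = 20170 + 11453 = 31623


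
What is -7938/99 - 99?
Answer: -1971/11 ≈ -179.18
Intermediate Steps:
-7938/99 - 99 = -54*49/33 - 99 = -882/11 - 99 = -1971/11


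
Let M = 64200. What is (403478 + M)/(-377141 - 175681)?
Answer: -233839/276411 ≈ -0.84598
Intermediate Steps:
(403478 + M)/(-377141 - 175681) = (403478 + 64200)/(-377141 - 175681) = 467678/(-552822) = 467678*(-1/552822) = -233839/276411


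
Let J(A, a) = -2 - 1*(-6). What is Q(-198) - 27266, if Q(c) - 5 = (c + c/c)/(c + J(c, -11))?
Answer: -5288437/194 ≈ -27260.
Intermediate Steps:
J(A, a) = 4 (J(A, a) = -2 + 6 = 4)
Q(c) = 5 + (1 + c)/(4 + c) (Q(c) = 5 + (c + c/c)/(c + 4) = 5 + (c + 1)/(4 + c) = 5 + (1 + c)/(4 + c))
Q(-198) - 27266 = 3*(7 + 2*(-198))/(4 - 198) - 27266 = 3*(7 - 396)/(-194) - 27266 = 3*(-1/194)*(-389) - 27266 = 1167/194 - 27266 = -5288437/194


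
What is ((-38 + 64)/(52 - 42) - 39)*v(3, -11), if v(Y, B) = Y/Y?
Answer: -182/5 ≈ -36.400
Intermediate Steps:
v(Y, B) = 1
((-38 + 64)/(52 - 42) - 39)*v(3, -11) = ((-38 + 64)/(52 - 42) - 39)*1 = (26/10 - 39)*1 = (26*(1/10) - 39)*1 = (13/5 - 39)*1 = -182/5*1 = -182/5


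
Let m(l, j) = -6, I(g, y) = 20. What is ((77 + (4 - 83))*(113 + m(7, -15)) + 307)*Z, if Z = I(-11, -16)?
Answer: 1860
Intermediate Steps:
Z = 20
((77 + (4 - 83))*(113 + m(7, -15)) + 307)*Z = ((77 + (4 - 83))*(113 - 6) + 307)*20 = ((77 - 79)*107 + 307)*20 = (-2*107 + 307)*20 = (-214 + 307)*20 = 93*20 = 1860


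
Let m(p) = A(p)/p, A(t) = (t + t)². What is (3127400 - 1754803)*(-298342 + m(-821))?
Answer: -414010942722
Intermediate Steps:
A(t) = 4*t² (A(t) = (2*t)² = 4*t²)
m(p) = 4*p (m(p) = (4*p²)/p = 4*p)
(3127400 - 1754803)*(-298342 + m(-821)) = (3127400 - 1754803)*(-298342 + 4*(-821)) = 1372597*(-298342 - 3284) = 1372597*(-301626) = -414010942722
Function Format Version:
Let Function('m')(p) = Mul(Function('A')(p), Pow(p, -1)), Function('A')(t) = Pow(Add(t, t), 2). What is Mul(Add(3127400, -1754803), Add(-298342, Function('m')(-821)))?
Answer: -414010942722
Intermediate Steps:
Function('A')(t) = Mul(4, Pow(t, 2)) (Function('A')(t) = Pow(Mul(2, t), 2) = Mul(4, Pow(t, 2)))
Function('m')(p) = Mul(4, p) (Function('m')(p) = Mul(Mul(4, Pow(p, 2)), Pow(p, -1)) = Mul(4, p))
Mul(Add(3127400, -1754803), Add(-298342, Function('m')(-821))) = Mul(Add(3127400, -1754803), Add(-298342, Mul(4, -821))) = Mul(1372597, Add(-298342, -3284)) = Mul(1372597, -301626) = -414010942722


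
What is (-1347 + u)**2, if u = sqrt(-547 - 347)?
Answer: (1347 - I*sqrt(894))**2 ≈ 1.8135e+6 - 80550.0*I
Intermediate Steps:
u = I*sqrt(894) (u = sqrt(-894) = I*sqrt(894) ≈ 29.9*I)
(-1347 + u)**2 = (-1347 + I*sqrt(894))**2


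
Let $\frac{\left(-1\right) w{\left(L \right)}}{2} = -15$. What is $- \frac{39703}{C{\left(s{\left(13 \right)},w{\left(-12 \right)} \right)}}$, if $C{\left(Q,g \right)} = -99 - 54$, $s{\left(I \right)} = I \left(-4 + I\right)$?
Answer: $\frac{39703}{153} \approx 259.5$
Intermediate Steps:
$w{\left(L \right)} = 30$ ($w{\left(L \right)} = \left(-2\right) \left(-15\right) = 30$)
$C{\left(Q,g \right)} = -153$ ($C{\left(Q,g \right)} = -99 - 54 = -153$)
$- \frac{39703}{C{\left(s{\left(13 \right)},w{\left(-12 \right)} \right)}} = - \frac{39703}{-153} = \left(-39703\right) \left(- \frac{1}{153}\right) = \frac{39703}{153}$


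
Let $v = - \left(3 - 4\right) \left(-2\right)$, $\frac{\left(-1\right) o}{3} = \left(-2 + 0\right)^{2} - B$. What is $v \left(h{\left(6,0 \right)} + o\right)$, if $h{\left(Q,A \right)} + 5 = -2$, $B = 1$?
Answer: $32$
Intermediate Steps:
$h{\left(Q,A \right)} = -7$ ($h{\left(Q,A \right)} = -5 - 2 = -7$)
$o = -9$ ($o = - 3 \left(\left(-2 + 0\right)^{2} - 1\right) = - 3 \left(\left(-2\right)^{2} - 1\right) = - 3 \left(4 - 1\right) = \left(-3\right) 3 = -9$)
$v = -2$ ($v = - \left(-1\right) \left(-2\right) = \left(-1\right) 2 = -2$)
$v \left(h{\left(6,0 \right)} + o\right) = - 2 \left(-7 - 9\right) = \left(-2\right) \left(-16\right) = 32$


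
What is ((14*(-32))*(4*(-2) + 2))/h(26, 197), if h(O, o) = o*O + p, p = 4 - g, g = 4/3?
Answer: 4032/7687 ≈ 0.52452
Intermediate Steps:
g = 4/3 (g = 4*(⅓) = 4/3 ≈ 1.3333)
p = 8/3 (p = 4 - 1*4/3 = 4 - 4/3 = 8/3 ≈ 2.6667)
h(O, o) = 8/3 + O*o (h(O, o) = o*O + 8/3 = O*o + 8/3 = 8/3 + O*o)
((14*(-32))*(4*(-2) + 2))/h(26, 197) = ((14*(-32))*(4*(-2) + 2))/(8/3 + 26*197) = (-448*(-8 + 2))/(8/3 + 5122) = (-448*(-6))/(15374/3) = 2688*(3/15374) = 4032/7687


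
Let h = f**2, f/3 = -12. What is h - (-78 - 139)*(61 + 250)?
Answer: 68783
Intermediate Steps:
f = -36 (f = 3*(-12) = -36)
h = 1296 (h = (-36)**2 = 1296)
h - (-78 - 139)*(61 + 250) = 1296 - (-78 - 139)*(61 + 250) = 1296 - (-217)*311 = 1296 - 1*(-67487) = 1296 + 67487 = 68783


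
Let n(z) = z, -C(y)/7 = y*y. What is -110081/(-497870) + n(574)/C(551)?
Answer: 33379876341/151153829870 ≈ 0.22083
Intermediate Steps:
C(y) = -7*y² (C(y) = -7*y*y = -7*y²)
-110081/(-497870) + n(574)/C(551) = -110081/(-497870) + 574/((-7*551²)) = -110081*(-1/497870) + 574/((-7*303601)) = 110081/497870 + 574/(-2125207) = 110081/497870 + 574*(-1/2125207) = 110081/497870 - 82/303601 = 33379876341/151153829870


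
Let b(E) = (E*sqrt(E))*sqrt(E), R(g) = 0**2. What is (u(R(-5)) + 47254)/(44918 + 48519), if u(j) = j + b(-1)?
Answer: 47255/93437 ≈ 0.50574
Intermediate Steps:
R(g) = 0
b(E) = E**2 (b(E) = E**(3/2)*sqrt(E) = E**2)
u(j) = 1 + j (u(j) = j + (-1)**2 = j + 1 = 1 + j)
(u(R(-5)) + 47254)/(44918 + 48519) = ((1 + 0) + 47254)/(44918 + 48519) = (1 + 47254)/93437 = 47255*(1/93437) = 47255/93437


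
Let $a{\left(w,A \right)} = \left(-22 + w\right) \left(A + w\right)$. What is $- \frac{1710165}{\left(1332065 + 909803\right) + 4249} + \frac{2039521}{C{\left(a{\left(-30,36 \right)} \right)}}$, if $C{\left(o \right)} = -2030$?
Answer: $- \frac{4584474424907}{4559617510} \approx -1005.5$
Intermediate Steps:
$- \frac{1710165}{\left(1332065 + 909803\right) + 4249} + \frac{2039521}{C{\left(a{\left(-30,36 \right)} \right)}} = - \frac{1710165}{\left(1332065 + 909803\right) + 4249} + \frac{2039521}{-2030} = - \frac{1710165}{2241868 + 4249} + 2039521 \left(- \frac{1}{2030}\right) = - \frac{1710165}{2246117} - \frac{2039521}{2030} = - \frac{4584474424907}{4559617510}$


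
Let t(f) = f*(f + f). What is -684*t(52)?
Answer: -3699072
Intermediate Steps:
t(f) = 2*f² (t(f) = f*(2*f) = 2*f²)
-684*t(52) = -1368*52² = -1368*2704 = -684*5408 = -3699072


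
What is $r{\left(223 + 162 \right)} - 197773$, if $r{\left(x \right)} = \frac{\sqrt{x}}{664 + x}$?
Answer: $-197773 + \frac{\sqrt{385}}{1049} \approx -1.9777 \cdot 10^{5}$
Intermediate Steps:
$r{\left(x \right)} = \frac{\sqrt{x}}{664 + x}$
$r{\left(223 + 162 \right)} - 197773 = \frac{\sqrt{223 + 162}}{664 + \left(223 + 162\right)} - 197773 = \frac{\sqrt{385}}{664 + 385} - 197773 = \frac{\sqrt{385}}{1049} - 197773 = -197773 + \frac{\sqrt{385}}{1049}$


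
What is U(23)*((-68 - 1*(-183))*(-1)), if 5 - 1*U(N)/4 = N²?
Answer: 241040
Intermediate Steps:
U(N) = 20 - 4*N²
U(23)*((-68 - 1*(-183))*(-1)) = (20 - 4*23²)*((-68 - 1*(-183))*(-1)) = (20 - 4*529)*((-68 + 183)*(-1)) = (20 - 2116)*(115*(-1)) = -2096*(-115) = 241040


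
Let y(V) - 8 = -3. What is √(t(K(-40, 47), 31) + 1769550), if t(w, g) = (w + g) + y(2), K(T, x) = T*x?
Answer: √1767706 ≈ 1329.6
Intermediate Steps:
y(V) = 5 (y(V) = 8 - 3 = 5)
t(w, g) = 5 + g + w (t(w, g) = (w + g) + 5 = (g + w) + 5 = 5 + g + w)
√(t(K(-40, 47), 31) + 1769550) = √((5 + 31 - 40*47) + 1769550) = √((5 + 31 - 1880) + 1769550) = √(-1844 + 1769550) = √1767706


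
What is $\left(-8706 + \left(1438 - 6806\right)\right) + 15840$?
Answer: $1766$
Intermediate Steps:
$\left(-8706 + \left(1438 - 6806\right)\right) + 15840 = \left(-8706 - 5368\right) + 15840 = -14074 + 15840 = 1766$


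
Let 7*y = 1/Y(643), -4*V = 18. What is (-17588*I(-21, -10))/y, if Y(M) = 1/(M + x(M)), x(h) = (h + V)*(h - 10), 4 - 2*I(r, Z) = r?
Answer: -439700/115661 ≈ -3.8016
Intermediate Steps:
V = -9/2 (V = -¼*18 = -9/2 ≈ -4.5000)
I(r, Z) = 2 - r/2
x(h) = (-10 + h)*(-9/2 + h) (x(h) = (h - 9/2)*(h - 10) = (-9/2 + h)*(-10 + h) = (-10 + h)*(-9/2 + h))
Y(M) = 1/(45 + M² - 27*M/2) (Y(M) = 1/(M + (45 + M² - 29*M/2)) = 1/(45 + M² - 27*M/2))
y = 115661/2 (y = 1/(7*((2/(90 - 27*643 + 2*643²)))) = 1/(7*((2/(90 - 17361 + 2*413449)))) = 1/(7*((2/(90 - 17361 + 826898)))) = 1/(7*((2/809627))) = 1/(7*((2*(1/809627)))) = 1/(7*(2/809627)) = (⅐)*(809627/2) = 115661/2 ≈ 57831.)
(-17588*I(-21, -10))/y = (-17588*(2 - ½*(-21)))/(115661/2) = -17588*(2 + 21/2)*(2/115661) = -17588*25/2*(2/115661) = -219850*2/115661 = -439700/115661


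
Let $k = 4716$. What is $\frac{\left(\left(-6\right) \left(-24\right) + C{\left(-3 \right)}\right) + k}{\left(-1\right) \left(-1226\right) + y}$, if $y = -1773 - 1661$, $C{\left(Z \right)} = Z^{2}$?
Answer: $- \frac{1623}{736} \approx -2.2052$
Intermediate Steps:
$y = -3434$ ($y = -1773 - 1661 = -3434$)
$\frac{\left(\left(-6\right) \left(-24\right) + C{\left(-3 \right)}\right) + k}{\left(-1\right) \left(-1226\right) + y} = \frac{\left(\left(-6\right) \left(-24\right) + \left(-3\right)^{2}\right) + 4716}{\left(-1\right) \left(-1226\right) - 3434} = \frac{\left(144 + 9\right) + 4716}{1226 - 3434} = \frac{153 + 4716}{-2208} = 4869 \left(- \frac{1}{2208}\right) = - \frac{1623}{736}$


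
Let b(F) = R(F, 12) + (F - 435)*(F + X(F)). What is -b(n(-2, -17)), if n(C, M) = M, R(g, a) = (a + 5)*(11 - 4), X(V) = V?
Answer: -15487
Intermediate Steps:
R(g, a) = 35 + 7*a (R(g, a) = (5 + a)*7 = 35 + 7*a)
b(F) = 119 + 2*F*(-435 + F) (b(F) = (35 + 7*12) + (F - 435)*(F + F) = (35 + 84) + (-435 + F)*(2*F) = 119 + 2*F*(-435 + F))
-b(n(-2, -17)) = -(119 - 870*(-17) + 2*(-17)²) = -(119 + 14790 + 2*289) = -(119 + 14790 + 578) = -1*15487 = -15487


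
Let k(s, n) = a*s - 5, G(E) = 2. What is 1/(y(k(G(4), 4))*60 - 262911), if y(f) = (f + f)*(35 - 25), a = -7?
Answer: -1/285711 ≈ -3.5000e-6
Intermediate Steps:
k(s, n) = -5 - 7*s (k(s, n) = -7*s - 5 = -5 - 7*s)
y(f) = 20*f (y(f) = (2*f)*10 = 20*f)
1/(y(k(G(4), 4))*60 - 262911) = 1/((20*(-5 - 7*2))*60 - 262911) = 1/((20*(-5 - 14))*60 - 262911) = 1/((20*(-19))*60 - 262911) = 1/(-380*60 - 262911) = 1/(-22800 - 262911) = 1/(-285711) = -1/285711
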